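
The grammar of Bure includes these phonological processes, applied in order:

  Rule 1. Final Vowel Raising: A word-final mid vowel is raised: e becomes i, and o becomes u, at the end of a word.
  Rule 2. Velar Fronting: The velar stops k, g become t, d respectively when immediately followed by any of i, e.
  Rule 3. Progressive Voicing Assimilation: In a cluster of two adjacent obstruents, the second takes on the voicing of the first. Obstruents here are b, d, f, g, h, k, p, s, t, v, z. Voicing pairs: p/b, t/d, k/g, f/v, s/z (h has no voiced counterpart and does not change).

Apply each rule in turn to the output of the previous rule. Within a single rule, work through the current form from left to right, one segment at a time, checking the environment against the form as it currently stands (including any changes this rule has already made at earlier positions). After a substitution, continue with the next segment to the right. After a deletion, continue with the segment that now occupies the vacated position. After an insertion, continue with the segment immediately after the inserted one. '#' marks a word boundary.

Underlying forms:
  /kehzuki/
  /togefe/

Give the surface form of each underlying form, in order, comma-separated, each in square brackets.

/kehzuki/:
  Rule 1 Final Vowel Raising: no change — [kehzuki]
  Rule 2 Velar Fronting: [kehzuki] → [tehzuti]
  Rule 3 Progressive Voicing Assimilation: [tehzuti] → [tehsuti]
/togefe/:
  Rule 1 Final Vowel Raising: [togefe] → [togefi]
  Rule 2 Velar Fronting: [togefi] → [todefi]
  Rule 3 Progressive Voicing Assimilation: no change — [todefi]

[tehsuti], [todefi]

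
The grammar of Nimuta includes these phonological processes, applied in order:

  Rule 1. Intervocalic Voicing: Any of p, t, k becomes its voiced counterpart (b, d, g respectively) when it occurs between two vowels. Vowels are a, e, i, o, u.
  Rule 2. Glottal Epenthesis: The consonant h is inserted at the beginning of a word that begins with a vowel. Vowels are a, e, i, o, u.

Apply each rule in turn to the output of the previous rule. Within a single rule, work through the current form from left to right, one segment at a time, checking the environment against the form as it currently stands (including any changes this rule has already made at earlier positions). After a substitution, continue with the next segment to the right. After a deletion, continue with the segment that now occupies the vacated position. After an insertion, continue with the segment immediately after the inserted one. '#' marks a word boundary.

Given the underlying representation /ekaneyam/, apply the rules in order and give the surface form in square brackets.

Rule 1 Intervocalic Voicing: [ekaneyam] → [eganeyam]
Rule 2 Glottal Epenthesis: [eganeyam] → [heganeyam]

[heganeyam]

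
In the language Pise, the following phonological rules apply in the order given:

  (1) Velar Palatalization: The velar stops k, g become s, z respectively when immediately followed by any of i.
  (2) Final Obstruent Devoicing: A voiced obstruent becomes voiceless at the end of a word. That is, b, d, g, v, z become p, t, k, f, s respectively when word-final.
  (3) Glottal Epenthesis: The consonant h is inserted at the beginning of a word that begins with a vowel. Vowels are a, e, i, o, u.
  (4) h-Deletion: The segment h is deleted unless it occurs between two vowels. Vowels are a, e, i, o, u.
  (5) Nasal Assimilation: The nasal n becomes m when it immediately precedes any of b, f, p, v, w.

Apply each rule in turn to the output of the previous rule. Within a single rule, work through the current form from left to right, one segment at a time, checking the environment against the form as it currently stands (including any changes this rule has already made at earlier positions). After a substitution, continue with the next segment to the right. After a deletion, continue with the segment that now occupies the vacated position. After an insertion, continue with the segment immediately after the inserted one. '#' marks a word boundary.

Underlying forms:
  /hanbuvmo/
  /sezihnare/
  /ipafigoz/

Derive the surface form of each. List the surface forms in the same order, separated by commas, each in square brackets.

/hanbuvmo/:
  (1) Velar Palatalization: no change — [hanbuvmo]
  (2) Final Obstruent Devoicing: no change — [hanbuvmo]
  (3) Glottal Epenthesis: no change — [hanbuvmo]
  (4) h-Deletion: [hanbuvmo] → [anbuvmo]
  (5) Nasal Assimilation: [anbuvmo] → [ambuvmo]
/sezihnare/:
  (1) Velar Palatalization: no change — [sezihnare]
  (2) Final Obstruent Devoicing: no change — [sezihnare]
  (3) Glottal Epenthesis: no change — [sezihnare]
  (4) h-Deletion: [sezihnare] → [sezinare]
  (5) Nasal Assimilation: no change — [sezinare]
/ipafigoz/:
  (1) Velar Palatalization: no change — [ipafigoz]
  (2) Final Obstruent Devoicing: [ipafigoz] → [ipafigos]
  (3) Glottal Epenthesis: [ipafigos] → [hipafigos]
  (4) h-Deletion: [hipafigos] → [ipafigos]
  (5) Nasal Assimilation: no change — [ipafigos]

[ambuvmo], [sezinare], [ipafigos]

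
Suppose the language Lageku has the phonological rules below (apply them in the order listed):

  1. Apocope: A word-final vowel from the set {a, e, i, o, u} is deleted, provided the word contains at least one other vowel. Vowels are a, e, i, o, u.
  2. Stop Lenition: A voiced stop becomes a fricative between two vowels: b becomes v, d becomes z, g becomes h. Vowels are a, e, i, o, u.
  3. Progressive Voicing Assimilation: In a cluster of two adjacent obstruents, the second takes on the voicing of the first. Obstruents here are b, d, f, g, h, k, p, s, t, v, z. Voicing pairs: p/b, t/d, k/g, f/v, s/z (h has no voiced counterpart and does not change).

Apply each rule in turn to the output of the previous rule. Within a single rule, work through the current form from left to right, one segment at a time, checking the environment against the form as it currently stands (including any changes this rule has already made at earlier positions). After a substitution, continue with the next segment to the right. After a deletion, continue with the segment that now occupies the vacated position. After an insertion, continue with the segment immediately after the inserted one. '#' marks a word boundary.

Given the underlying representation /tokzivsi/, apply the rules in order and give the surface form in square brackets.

1 Apocope: [tokzivsi] → [tokzivs]
2 Stop Lenition: no change — [tokzivs]
3 Progressive Voicing Assimilation: [tokzivs] → [toksivz]

[toksivz]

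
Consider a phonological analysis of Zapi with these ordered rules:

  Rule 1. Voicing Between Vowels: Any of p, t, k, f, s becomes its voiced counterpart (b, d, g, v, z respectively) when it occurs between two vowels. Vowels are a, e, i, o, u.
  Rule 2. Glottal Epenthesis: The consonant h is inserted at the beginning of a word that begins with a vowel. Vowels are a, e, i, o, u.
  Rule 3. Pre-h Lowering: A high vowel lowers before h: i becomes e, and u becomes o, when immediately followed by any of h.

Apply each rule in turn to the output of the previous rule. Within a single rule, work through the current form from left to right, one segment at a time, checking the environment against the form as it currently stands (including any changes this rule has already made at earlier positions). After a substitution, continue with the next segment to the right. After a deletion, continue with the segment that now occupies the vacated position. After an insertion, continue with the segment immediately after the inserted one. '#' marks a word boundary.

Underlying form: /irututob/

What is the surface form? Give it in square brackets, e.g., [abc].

Rule 1 Voicing Between Vowels: [irututob] → [irududob]
Rule 2 Glottal Epenthesis: [irududob] → [hirududob]
Rule 3 Pre-h Lowering: no change — [hirududob]

[hirududob]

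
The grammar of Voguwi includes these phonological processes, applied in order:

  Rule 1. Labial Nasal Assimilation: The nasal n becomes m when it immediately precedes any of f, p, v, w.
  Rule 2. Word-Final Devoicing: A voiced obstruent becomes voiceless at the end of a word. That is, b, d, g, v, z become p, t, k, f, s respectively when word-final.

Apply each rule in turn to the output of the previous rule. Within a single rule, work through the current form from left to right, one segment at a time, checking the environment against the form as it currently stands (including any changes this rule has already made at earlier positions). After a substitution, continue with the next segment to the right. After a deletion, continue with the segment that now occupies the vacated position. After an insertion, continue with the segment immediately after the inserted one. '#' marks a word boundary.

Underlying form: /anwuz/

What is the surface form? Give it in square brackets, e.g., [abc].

Rule 1 Labial Nasal Assimilation: [anwuz] → [amwuz]
Rule 2 Word-Final Devoicing: [amwuz] → [amwus]

[amwus]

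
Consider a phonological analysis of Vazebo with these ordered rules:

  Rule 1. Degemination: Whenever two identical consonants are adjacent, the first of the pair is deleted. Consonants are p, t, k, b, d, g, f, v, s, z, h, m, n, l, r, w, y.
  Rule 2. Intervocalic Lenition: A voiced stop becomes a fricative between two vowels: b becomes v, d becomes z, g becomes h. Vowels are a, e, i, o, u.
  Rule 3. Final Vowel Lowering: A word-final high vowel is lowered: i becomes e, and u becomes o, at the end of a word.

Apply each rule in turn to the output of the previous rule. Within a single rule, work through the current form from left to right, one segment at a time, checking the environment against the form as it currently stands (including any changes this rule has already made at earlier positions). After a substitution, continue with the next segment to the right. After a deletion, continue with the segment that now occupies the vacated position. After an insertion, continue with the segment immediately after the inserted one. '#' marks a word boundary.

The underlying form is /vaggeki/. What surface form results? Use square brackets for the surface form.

Rule 1 Degemination: [vaggeki] → [vageki]
Rule 2 Intervocalic Lenition: [vageki] → [vaheki]
Rule 3 Final Vowel Lowering: [vaheki] → [vaheke]

[vaheke]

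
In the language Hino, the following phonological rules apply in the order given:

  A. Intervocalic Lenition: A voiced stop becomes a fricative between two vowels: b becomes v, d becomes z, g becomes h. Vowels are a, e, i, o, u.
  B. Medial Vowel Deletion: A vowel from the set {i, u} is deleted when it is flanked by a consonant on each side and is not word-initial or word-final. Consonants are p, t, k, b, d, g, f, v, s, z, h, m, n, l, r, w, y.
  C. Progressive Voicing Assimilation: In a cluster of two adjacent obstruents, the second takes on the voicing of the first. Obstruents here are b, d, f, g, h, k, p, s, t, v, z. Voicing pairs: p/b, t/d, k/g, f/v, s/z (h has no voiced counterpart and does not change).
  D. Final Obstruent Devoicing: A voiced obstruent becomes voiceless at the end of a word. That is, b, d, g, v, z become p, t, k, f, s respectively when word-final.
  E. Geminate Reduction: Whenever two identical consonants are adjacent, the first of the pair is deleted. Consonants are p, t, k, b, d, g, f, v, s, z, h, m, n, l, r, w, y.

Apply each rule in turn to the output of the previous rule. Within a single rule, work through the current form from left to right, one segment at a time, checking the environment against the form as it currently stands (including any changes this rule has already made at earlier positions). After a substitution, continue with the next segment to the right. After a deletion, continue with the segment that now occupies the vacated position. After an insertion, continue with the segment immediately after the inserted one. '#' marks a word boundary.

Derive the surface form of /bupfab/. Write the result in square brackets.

[bvap]

A Intervocalic Lenition: no change — [bupfab]
B Medial Vowel Deletion: [bupfab] → [bpfab]
C Progressive Voicing Assimilation: [bpfab] → [bbvab]
D Final Obstruent Devoicing: [bbvab] → [bbvap]
E Geminate Reduction: [bbvap] → [bvap]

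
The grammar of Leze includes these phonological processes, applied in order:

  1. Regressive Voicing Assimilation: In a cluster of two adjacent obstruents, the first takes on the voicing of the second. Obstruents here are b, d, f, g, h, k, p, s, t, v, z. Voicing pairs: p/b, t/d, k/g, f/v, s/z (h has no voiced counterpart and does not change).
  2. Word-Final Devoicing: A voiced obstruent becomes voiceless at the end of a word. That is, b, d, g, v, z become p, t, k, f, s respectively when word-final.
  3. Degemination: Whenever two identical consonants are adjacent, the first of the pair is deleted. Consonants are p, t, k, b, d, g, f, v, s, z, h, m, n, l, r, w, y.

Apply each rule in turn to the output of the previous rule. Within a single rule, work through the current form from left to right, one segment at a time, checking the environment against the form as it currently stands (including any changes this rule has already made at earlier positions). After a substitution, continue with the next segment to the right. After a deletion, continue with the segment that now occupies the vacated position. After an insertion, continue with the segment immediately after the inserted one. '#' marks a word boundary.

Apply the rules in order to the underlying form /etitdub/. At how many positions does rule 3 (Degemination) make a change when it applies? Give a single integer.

1

1 Regressive Voicing Assimilation: [etitdub] → [etiddub]
2 Word-Final Devoicing: [etiddub] → [etiddup]
3 Degemination: [etiddup] → [etidup]
Rule 3 changed 1 position(s).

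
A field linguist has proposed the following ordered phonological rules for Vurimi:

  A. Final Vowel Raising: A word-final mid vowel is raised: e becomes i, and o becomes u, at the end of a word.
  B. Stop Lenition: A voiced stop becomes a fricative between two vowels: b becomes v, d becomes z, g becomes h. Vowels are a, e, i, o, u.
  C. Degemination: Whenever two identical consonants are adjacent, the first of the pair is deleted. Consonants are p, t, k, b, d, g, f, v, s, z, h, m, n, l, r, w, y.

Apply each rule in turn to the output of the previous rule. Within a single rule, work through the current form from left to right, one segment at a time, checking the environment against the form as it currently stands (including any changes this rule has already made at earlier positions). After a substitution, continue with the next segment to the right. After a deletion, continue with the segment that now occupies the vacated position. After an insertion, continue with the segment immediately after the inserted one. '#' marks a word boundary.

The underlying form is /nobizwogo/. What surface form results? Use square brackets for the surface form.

[novizwohu]

A Final Vowel Raising: [nobizwogo] → [nobizwogu]
B Stop Lenition: [nobizwogu] → [novizwohu]
C Degemination: no change — [novizwohu]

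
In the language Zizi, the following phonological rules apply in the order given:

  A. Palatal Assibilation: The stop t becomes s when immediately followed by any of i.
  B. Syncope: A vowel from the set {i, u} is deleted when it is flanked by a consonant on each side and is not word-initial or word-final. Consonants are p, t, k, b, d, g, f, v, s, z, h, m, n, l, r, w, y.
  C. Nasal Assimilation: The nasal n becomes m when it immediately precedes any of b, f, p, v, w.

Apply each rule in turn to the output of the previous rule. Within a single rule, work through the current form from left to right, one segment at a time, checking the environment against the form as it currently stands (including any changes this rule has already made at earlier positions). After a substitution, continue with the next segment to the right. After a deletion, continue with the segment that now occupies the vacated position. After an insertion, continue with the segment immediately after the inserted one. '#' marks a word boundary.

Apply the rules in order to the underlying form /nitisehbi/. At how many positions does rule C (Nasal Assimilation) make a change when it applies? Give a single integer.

A Palatal Assibilation: [nitisehbi] → [nisisehbi]
B Syncope: [nisisehbi] → [nssehbi]
C Nasal Assimilation: no change — [nssehbi]
Rule C changed 0 position(s).

0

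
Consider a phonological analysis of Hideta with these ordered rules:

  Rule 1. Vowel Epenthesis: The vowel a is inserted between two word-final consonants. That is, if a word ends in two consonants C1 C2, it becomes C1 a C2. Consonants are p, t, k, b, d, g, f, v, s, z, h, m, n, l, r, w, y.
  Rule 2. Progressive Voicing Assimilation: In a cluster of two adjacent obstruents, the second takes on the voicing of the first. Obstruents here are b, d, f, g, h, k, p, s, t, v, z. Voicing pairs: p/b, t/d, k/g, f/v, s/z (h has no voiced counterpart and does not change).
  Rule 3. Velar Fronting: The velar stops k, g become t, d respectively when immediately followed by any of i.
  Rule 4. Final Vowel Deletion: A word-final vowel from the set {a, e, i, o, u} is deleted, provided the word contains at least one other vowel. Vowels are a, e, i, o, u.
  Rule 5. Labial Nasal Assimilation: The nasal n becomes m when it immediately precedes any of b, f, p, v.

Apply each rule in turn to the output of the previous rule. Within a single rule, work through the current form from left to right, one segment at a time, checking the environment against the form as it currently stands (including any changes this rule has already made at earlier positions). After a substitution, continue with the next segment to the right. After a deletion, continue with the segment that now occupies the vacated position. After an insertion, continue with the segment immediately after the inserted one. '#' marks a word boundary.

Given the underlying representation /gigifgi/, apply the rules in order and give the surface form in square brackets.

[didift]

Rule 1 Vowel Epenthesis: no change — [gigifgi]
Rule 2 Progressive Voicing Assimilation: [gigifgi] → [gigifki]
Rule 3 Velar Fronting: [gigifki] → [didifti]
Rule 4 Final Vowel Deletion: [didifti] → [didift]
Rule 5 Labial Nasal Assimilation: no change — [didift]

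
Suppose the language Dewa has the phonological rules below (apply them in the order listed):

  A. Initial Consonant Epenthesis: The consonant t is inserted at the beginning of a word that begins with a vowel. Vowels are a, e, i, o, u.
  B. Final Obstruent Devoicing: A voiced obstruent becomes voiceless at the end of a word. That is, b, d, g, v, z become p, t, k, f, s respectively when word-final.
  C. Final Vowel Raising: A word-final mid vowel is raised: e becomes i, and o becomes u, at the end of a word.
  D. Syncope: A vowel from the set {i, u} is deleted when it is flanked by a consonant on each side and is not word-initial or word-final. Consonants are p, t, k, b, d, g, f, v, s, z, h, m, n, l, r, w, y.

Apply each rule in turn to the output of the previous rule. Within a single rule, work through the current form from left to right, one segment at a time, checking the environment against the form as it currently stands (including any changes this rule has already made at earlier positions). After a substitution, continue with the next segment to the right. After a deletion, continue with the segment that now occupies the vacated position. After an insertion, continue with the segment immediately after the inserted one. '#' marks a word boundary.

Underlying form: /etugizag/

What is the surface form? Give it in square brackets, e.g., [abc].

A Initial Consonant Epenthesis: [etugizag] → [tetugizag]
B Final Obstruent Devoicing: [tetugizag] → [tetugizak]
C Final Vowel Raising: no change — [tetugizak]
D Syncope: [tetugizak] → [tetgzak]

[tetgzak]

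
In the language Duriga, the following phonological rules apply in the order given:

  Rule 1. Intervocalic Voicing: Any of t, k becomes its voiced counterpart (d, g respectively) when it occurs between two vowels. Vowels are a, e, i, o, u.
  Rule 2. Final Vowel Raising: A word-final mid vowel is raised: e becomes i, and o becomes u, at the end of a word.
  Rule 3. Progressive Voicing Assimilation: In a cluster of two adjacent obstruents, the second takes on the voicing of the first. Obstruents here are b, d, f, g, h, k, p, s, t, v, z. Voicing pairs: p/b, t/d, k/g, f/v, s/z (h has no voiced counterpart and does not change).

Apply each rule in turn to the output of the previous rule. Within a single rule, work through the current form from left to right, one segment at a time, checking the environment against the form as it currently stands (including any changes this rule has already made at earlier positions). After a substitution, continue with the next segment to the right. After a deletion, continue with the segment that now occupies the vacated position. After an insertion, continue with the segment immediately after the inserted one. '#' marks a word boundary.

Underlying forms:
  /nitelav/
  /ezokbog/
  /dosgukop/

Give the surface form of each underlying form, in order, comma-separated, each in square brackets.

[nidelav], [ezokpog], [doskugop]

/nitelav/:
  Rule 1 Intervocalic Voicing: [nitelav] → [nidelav]
  Rule 2 Final Vowel Raising: no change — [nidelav]
  Rule 3 Progressive Voicing Assimilation: no change — [nidelav]
/ezokbog/:
  Rule 1 Intervocalic Voicing: no change — [ezokbog]
  Rule 2 Final Vowel Raising: no change — [ezokbog]
  Rule 3 Progressive Voicing Assimilation: [ezokbog] → [ezokpog]
/dosgukop/:
  Rule 1 Intervocalic Voicing: [dosgukop] → [dosgugop]
  Rule 2 Final Vowel Raising: no change — [dosgugop]
  Rule 3 Progressive Voicing Assimilation: [dosgugop] → [doskugop]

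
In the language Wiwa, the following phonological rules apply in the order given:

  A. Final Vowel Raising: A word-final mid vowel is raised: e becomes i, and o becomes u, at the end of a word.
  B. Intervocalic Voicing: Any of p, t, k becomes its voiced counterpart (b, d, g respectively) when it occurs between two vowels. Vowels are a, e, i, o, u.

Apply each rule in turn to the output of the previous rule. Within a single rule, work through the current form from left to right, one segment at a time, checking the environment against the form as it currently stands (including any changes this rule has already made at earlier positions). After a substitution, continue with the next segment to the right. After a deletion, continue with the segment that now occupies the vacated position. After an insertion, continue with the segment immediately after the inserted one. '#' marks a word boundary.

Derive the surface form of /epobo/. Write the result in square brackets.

A Final Vowel Raising: [epobo] → [epobu]
B Intervocalic Voicing: [epobu] → [ebobu]

[ebobu]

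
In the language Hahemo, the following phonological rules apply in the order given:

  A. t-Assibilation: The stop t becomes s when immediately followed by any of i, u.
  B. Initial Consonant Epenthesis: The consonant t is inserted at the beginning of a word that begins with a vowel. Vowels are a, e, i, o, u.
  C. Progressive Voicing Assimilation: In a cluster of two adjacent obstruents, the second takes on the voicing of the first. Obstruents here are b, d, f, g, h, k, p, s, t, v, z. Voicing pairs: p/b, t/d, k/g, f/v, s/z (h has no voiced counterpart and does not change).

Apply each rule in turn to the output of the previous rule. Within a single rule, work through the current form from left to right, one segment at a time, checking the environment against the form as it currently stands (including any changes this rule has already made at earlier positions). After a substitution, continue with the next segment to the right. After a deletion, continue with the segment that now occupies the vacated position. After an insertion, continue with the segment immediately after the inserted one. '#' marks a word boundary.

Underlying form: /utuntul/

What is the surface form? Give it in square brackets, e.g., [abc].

[tusunsul]

A t-Assibilation: [utuntul] → [usunsul]
B Initial Consonant Epenthesis: [usunsul] → [tusunsul]
C Progressive Voicing Assimilation: no change — [tusunsul]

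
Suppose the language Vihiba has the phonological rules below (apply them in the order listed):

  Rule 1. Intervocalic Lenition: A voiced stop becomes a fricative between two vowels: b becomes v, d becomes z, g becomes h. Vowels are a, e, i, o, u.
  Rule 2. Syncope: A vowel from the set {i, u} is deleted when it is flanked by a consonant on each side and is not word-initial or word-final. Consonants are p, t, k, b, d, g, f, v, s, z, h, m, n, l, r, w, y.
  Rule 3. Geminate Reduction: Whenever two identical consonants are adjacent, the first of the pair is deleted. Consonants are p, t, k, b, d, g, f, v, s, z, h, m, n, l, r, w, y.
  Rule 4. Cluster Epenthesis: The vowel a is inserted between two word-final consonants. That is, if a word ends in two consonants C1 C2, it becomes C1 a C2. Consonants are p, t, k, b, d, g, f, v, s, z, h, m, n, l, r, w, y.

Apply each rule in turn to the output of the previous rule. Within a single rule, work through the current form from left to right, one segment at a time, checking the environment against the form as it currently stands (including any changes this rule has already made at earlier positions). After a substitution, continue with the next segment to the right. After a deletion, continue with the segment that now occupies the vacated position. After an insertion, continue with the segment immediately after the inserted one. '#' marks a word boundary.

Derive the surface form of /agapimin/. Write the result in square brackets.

Rule 1 Intervocalic Lenition: [agapimin] → [ahapimin]
Rule 2 Syncope: [ahapimin] → [ahapmn]
Rule 3 Geminate Reduction: no change — [ahapmn]
Rule 4 Cluster Epenthesis: [ahapmn] → [ahapman]

[ahapman]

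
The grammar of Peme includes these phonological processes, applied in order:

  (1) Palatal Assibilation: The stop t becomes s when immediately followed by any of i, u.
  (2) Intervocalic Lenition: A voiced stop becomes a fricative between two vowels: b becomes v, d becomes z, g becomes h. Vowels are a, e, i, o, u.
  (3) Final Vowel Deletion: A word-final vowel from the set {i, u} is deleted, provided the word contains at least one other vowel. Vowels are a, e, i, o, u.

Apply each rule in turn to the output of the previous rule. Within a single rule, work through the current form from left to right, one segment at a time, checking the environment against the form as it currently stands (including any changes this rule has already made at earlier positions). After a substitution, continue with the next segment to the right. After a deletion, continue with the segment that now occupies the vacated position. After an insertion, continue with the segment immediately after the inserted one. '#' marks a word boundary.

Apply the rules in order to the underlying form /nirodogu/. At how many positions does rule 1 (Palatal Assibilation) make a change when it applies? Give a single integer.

(1) Palatal Assibilation: no change — [nirodogu]
(2) Intervocalic Lenition: [nirodogu] → [nirozohu]
(3) Final Vowel Deletion: [nirozohu] → [nirozoh]
Rule 1 changed 0 position(s).

0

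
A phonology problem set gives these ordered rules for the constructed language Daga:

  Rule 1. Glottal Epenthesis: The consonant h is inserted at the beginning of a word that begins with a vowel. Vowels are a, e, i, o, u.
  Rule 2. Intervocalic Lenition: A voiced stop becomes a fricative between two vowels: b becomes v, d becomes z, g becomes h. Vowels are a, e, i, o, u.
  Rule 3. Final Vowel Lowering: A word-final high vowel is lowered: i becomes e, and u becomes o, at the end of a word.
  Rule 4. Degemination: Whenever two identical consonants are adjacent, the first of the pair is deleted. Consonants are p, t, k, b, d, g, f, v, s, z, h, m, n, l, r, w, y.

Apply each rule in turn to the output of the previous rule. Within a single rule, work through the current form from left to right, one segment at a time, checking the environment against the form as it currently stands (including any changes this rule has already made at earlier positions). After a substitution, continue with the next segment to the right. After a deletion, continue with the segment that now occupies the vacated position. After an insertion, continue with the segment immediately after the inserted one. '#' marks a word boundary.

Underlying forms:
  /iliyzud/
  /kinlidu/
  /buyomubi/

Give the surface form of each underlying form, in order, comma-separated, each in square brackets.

/iliyzud/:
  Rule 1 Glottal Epenthesis: [iliyzud] → [hiliyzud]
  Rule 2 Intervocalic Lenition: no change — [hiliyzud]
  Rule 3 Final Vowel Lowering: no change — [hiliyzud]
  Rule 4 Degemination: no change — [hiliyzud]
/kinlidu/:
  Rule 1 Glottal Epenthesis: no change — [kinlidu]
  Rule 2 Intervocalic Lenition: [kinlidu] → [kinlizu]
  Rule 3 Final Vowel Lowering: [kinlizu] → [kinlizo]
  Rule 4 Degemination: no change — [kinlizo]
/buyomubi/:
  Rule 1 Glottal Epenthesis: no change — [buyomubi]
  Rule 2 Intervocalic Lenition: [buyomubi] → [buyomuvi]
  Rule 3 Final Vowel Lowering: [buyomuvi] → [buyomuve]
  Rule 4 Degemination: no change — [buyomuve]

[hiliyzud], [kinlizo], [buyomuve]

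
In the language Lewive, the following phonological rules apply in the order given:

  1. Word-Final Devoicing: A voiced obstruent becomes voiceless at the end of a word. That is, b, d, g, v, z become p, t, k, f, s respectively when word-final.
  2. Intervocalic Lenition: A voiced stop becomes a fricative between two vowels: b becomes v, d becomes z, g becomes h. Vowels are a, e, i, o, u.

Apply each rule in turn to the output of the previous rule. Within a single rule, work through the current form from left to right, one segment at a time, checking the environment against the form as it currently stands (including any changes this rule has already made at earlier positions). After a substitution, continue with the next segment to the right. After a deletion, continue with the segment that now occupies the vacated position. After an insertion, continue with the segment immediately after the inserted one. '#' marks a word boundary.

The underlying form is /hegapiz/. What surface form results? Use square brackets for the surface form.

1 Word-Final Devoicing: [hegapiz] → [hegapis]
2 Intervocalic Lenition: [hegapis] → [hehapis]

[hehapis]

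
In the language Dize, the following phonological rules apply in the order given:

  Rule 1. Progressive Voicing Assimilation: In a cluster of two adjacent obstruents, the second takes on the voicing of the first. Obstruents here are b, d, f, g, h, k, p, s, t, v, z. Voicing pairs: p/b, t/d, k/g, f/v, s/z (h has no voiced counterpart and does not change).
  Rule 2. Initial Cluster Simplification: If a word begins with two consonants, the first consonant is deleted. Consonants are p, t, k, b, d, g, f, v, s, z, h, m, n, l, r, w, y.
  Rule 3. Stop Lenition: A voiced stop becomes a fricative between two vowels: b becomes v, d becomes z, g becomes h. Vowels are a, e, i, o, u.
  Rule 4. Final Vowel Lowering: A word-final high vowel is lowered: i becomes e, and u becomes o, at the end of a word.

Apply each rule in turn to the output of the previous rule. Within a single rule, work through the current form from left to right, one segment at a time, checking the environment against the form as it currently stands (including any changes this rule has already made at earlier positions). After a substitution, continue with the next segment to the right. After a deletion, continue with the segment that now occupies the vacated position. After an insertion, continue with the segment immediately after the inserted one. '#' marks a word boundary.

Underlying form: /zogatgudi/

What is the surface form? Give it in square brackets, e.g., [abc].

Rule 1 Progressive Voicing Assimilation: [zogatgudi] → [zogatkudi]
Rule 2 Initial Cluster Simplification: no change — [zogatkudi]
Rule 3 Stop Lenition: [zogatkudi] → [zohatkuzi]
Rule 4 Final Vowel Lowering: [zohatkuzi] → [zohatkuze]

[zohatkuze]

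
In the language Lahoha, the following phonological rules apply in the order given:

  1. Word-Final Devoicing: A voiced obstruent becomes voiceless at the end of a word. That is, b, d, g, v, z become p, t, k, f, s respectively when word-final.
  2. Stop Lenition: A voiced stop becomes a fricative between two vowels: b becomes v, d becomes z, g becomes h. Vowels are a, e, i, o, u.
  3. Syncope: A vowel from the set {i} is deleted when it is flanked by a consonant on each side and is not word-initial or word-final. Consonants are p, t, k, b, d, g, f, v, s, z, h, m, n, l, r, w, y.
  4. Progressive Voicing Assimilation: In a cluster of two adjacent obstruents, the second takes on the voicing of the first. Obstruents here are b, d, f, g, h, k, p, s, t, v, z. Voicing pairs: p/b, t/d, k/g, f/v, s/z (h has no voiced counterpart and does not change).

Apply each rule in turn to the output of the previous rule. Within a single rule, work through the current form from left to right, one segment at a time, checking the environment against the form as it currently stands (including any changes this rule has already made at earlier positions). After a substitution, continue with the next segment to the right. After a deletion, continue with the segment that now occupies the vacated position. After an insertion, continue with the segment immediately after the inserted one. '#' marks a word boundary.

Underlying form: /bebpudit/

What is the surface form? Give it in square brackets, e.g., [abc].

[bebbuzd]

1 Word-Final Devoicing: no change — [bebpudit]
2 Stop Lenition: [bebpudit] → [bebpuzit]
3 Syncope: [bebpuzit] → [bebpuzt]
4 Progressive Voicing Assimilation: [bebpuzt] → [bebbuzd]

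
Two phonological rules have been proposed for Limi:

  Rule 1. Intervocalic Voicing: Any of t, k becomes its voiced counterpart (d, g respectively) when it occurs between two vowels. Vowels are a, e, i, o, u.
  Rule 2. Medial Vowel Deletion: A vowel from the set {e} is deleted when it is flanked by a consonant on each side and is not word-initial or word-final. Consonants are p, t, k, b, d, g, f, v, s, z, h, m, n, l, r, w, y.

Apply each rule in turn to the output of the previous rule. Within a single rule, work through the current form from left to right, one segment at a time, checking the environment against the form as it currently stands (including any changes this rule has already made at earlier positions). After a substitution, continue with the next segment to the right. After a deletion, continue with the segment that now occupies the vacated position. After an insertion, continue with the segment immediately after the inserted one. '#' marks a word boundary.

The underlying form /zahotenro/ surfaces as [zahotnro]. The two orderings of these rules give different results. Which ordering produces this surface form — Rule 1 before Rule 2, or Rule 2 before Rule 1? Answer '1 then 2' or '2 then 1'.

2 then 1

Order 1 then 2:
  1 Intervocalic Voicing: [zahotenro] → [zahodenro]
  2 Medial Vowel Deletion: [zahodenro] → [zahodnro]
  result: [zahodnro]
Order 2 then 1:
  2 Medial Vowel Deletion: [zahotenro] → [zahotnro]
  1 Intervocalic Voicing: no change — [zahotnro]
  result: [zahotnro]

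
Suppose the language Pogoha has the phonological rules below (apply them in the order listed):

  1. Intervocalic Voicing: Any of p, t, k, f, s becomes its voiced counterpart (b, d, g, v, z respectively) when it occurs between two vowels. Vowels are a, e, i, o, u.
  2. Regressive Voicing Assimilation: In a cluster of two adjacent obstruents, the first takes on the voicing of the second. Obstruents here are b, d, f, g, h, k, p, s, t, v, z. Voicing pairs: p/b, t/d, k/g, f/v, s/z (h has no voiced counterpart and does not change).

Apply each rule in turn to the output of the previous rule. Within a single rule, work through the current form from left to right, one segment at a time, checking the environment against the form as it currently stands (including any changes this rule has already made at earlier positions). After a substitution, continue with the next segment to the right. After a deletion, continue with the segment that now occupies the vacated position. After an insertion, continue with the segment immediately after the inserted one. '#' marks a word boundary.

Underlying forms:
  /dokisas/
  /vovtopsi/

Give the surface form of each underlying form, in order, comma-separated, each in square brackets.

/dokisas/:
  1 Intervocalic Voicing: [dokisas] → [dogizas]
  2 Regressive Voicing Assimilation: no change — [dogizas]
/vovtopsi/:
  1 Intervocalic Voicing: no change — [vovtopsi]
  2 Regressive Voicing Assimilation: [vovtopsi] → [voftopsi]

[dogizas], [voftopsi]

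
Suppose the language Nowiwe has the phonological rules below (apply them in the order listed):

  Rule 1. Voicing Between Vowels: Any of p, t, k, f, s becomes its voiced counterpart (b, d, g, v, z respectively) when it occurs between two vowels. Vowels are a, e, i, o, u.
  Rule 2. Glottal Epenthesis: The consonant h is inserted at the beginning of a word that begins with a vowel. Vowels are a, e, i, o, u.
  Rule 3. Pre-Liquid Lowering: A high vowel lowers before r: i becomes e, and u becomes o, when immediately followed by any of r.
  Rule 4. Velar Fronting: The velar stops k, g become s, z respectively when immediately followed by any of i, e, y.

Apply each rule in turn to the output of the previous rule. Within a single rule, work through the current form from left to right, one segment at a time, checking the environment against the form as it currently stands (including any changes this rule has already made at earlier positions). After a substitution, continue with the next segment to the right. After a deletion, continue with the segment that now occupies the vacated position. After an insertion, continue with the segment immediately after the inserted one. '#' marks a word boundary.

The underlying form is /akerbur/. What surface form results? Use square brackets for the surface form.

[hazerbor]

Rule 1 Voicing Between Vowels: [akerbur] → [agerbur]
Rule 2 Glottal Epenthesis: [agerbur] → [hagerbur]
Rule 3 Pre-Liquid Lowering: [hagerbur] → [hagerbor]
Rule 4 Velar Fronting: [hagerbor] → [hazerbor]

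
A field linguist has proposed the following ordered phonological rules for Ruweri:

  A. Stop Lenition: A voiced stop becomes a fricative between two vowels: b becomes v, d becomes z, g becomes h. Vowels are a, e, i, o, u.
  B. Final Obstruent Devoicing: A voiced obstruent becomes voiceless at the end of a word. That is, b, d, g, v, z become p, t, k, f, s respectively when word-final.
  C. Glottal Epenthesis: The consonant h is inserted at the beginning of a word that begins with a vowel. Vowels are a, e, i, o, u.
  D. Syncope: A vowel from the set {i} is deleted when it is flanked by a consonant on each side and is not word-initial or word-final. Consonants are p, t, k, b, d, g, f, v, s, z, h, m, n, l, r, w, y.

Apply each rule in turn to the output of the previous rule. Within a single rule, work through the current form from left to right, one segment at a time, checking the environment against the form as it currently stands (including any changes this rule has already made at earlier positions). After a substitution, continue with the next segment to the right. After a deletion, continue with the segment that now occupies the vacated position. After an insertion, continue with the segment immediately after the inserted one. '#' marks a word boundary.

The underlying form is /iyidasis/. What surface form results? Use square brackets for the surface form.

A Stop Lenition: [iyidasis] → [iyizasis]
B Final Obstruent Devoicing: no change — [iyizasis]
C Glottal Epenthesis: [iyizasis] → [hiyizasis]
D Syncope: [hiyizasis] → [hyzass]

[hyzass]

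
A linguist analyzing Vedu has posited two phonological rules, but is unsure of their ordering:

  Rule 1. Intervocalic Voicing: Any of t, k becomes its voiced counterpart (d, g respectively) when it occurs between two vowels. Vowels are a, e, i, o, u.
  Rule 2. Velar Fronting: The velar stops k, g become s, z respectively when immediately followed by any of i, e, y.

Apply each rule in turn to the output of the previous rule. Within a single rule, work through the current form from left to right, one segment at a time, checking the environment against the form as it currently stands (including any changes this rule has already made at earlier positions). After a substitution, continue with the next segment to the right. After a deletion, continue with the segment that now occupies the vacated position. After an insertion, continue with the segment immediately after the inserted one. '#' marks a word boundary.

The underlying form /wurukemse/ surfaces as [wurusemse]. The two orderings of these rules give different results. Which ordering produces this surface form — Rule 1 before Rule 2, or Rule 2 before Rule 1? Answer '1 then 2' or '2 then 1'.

2 then 1

Order 1 then 2:
  1 Intervocalic Voicing: [wurukemse] → [wurugemse]
  2 Velar Fronting: [wurugemse] → [wuruzemse]
  result: [wuruzemse]
Order 2 then 1:
  2 Velar Fronting: [wurukemse] → [wurusemse]
  1 Intervocalic Voicing: no change — [wurusemse]
  result: [wurusemse]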